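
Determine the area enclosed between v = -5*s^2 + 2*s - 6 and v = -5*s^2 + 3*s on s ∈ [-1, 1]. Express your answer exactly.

12

On [-1, 1], (-5*s^2 + 2*s - 6) - (-5*s^2 + 3*s) = -s - 6 is ≤ 0 throughout, so the area is a single integral of |-s - 6|.
∫[-1,1] (-s - 6) ds = -12; the area of that piece is 12.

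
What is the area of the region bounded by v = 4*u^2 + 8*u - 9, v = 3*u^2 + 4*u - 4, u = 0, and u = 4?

The difference (4*u^2 + 8*u - 9) - (3*u^2 + 4*u - 4) = u^2 + 4*u - 5 changes sign at u = 1 inside [0, 4], so split the integral there.
∫[0,1] (u^2 + 4*u - 5) du = -8/3; the area of that piece is 8/3.
∫[1,4] (u^2 + 4*u - 5) du = 36.
Total area = 8/3 + 36 = 116/3.

116/3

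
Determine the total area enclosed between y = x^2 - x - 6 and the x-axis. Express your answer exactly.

125/6

The curve meets the x-axis where x^2 - x - 6 = 0, i.e. (x - 3)*(x + 2) = 0, at x = -2, 3.
On [-2, 3] the curve lies below the axis; ∫[-2,3] (x^2 - x - 6) dx = -125/6, giving area 125/6.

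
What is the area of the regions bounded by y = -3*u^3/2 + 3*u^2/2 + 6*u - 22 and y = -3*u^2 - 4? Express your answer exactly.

393/8

Set the curves equal: -3*u^3/2 + 3*u^2/2 + 6*u - 22 = -3*u^2 - 4, so -3*u^3/2 + 9*u^2/2 + 6*u - 18 = 0, which factors as -3*(u - 3)*(u - 2)*(u + 2)/2 = 0. The curves meet at u = -2, 2, 3.
On [-2, 2], y = -3*u^2 - 4 is on top; that piece has area ∫[-2,2] (-(-3*u^3/2 + 9*u^2/2 + 6*u - 18)) du = 48.
On [2, 3], y = -3*u^3/2 + 3*u^2/2 + 6*u - 22 is on top; that piece has area ∫[2,3] (-3*u^3/2 + 9*u^2/2 + 6*u - 18) du = 9/8.
Total enclosed area = 48 + 9/8 = 393/8.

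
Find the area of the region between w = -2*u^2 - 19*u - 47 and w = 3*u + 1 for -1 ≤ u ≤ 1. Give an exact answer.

292/3

On [-1, 1], (-2*u^2 - 19*u - 47) - (3*u + 1) = -2*u^2 - 22*u - 48 is ≤ 0 throughout, so the area is a single integral of |-2*u^2 - 22*u - 48|.
∫[-1,1] (-2*u^2 - 22*u - 48) du = -292/3; the area of that piece is 292/3.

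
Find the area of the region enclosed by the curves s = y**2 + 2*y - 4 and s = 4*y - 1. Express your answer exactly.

Both boundary curves give s as a function of y, so integrate with respect to y. Setting them equal: y**2 - 2*y - 3 = 0, i.e. (y - 3)*(y + 1) = 0, so they meet at y = -1, 3.
For y in [-1, 3], s = y**2 + 2*y - 4 is on the left; area = ∫[-1,3] (-(y**2 - 2*y - 3)) dy = 32/3.

32/3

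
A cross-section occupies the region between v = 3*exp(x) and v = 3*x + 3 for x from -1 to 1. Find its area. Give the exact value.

-6 - 3*exp(-1) + 3*exp(1)

On [-1, 1], (3*exp(x)) - (3*x + 3) = -3*x + 3*exp(x) - 3 is ≥ 0 throughout, so the area is a single integral of |-3*x + 3*exp(x) - 3|.
∫[-1,1] (-3*x + 3*exp(x) - 3) dx = -6 - 3*exp(-1) + 3*exp(1).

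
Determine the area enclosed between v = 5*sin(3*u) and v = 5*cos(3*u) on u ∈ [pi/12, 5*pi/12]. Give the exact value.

10*sqrt(2)/3

On [pi/12, 5*pi/12], (5*sin(3*u)) - (5*cos(3*u)) = 5*sin(3*u) - 5*cos(3*u) is ≥ 0 throughout, so the area is a single integral of |5*sin(3*u) - 5*cos(3*u)|.
∫[pi/12,5*pi/12] (5*sin(3*u) - 5*cos(3*u)) du = 10*sqrt(2)/3.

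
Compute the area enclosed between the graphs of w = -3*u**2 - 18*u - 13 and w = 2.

32

Set the curves equal: -3*u**2 - 18*u - 13 = 2, so -3*u**2 - 18*u - 15 = 0, which factors as -3*(u + 1)*(u + 5) = 0. The curves meet at u = -5, -1.
On [-5, -1], w = -3*u**2 - 18*u - 13 is on top; that piece has area ∫[-5,-1] (-3*u**2 - 18*u - 15) du = 32.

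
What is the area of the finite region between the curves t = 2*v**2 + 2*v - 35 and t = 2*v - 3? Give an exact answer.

512/3

Both boundary curves give t as a function of v, so integrate with respect to v. Setting them equal: 2*v**2 - 32 = 0, i.e. 2*(v - 4)*(v + 4) = 0, so they meet at v = -4, 4.
For v in [-4, 4], t = 2*v**2 + 2*v - 35 is on the left; area = ∫[-4,4] (-(2*v**2 - 32)) dv = 512/3.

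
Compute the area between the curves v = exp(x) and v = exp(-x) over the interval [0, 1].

On [0, 1], (exp(x)) - (exp(-x)) = exp(x) - exp(-x) is ≥ 0 throughout, so the area is a single integral of |exp(x) - exp(-x)|.
∫[0,1] (exp(x) - exp(-x)) dx = -2 + exp(-1) + exp(1).

-2 + exp(-1) + exp(1)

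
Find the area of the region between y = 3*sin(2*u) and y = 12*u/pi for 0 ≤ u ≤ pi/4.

3/2 - 3*pi/8

On [0, pi/4], (3*sin(2*u)) - (12*u/pi) = -12*u/pi + 3*sin(2*u) is ≥ 0 throughout, so the area is a single integral of |-12*u/pi + 3*sin(2*u)|.
∫[0,pi/4] (-12*u/pi + 3*sin(2*u)) du = 3/2 - 3*pi/8.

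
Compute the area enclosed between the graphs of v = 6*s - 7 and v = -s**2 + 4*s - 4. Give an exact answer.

Set the curves equal: 6*s - 7 = -s**2 + 4*s - 4, so s**2 + 2*s - 3 = 0, which factors as (s - 1)*(s + 3) = 0. The curves meet at s = -3, 1.
On [-3, 1], v = -s**2 + 4*s - 4 is on top; that piece has area ∫[-3,1] (-(s**2 + 2*s - 3)) ds = 32/3.

32/3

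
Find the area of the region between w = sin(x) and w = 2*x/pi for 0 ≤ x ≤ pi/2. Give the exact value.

1 - pi/4

On [0, pi/2], (sin(x)) - (2*x/pi) = -2*x/pi + sin(x) is ≥ 0 throughout, so the area is a single integral of |-2*x/pi + sin(x)|.
∫[0,pi/2] (-2*x/pi + sin(x)) dx = 1 - pi/4.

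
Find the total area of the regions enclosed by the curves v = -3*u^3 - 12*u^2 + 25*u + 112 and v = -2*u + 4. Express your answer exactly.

Set the curves equal: -3*u^3 - 12*u^2 + 25*u + 112 = -2*u + 4, so -3*u^3 - 12*u^2 + 27*u + 108 = 0, which factors as -3*(u - 3)*(u + 3)*(u + 4) = 0. The curves meet at u = -4, -3, 3.
On [-4, -3], v = -2*u + 4 is on top; that piece has area ∫[-4,-3] (-(-3*u^3 - 12*u^2 + 27*u + 108)) du = 13/4.
On [-3, 3], v = -3*u^3 - 12*u^2 + 25*u + 112 is on top; that piece has area ∫[-3,3] (-3*u^3 - 12*u^2 + 27*u + 108) du = 432.
Total enclosed area = 13/4 + 432 = 1741/4.

1741/4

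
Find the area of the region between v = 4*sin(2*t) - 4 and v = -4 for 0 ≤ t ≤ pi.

8

The difference (4*sin(2*t) - 4) - (-4) = 4*sin(2*t) changes sign at t = pi/2 inside [0, pi], so split the integral there.
∫[0,pi/2] (4*sin(2*t)) dt = 4.
∫[pi/2,pi] (4*sin(2*t)) dt = -4; the area of that piece is 4.
Total area = 4 + 4 = 8.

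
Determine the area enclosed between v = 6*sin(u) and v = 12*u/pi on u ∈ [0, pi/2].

On [0, pi/2], (6*sin(u)) - (12*u/pi) = -12*u/pi + 6*sin(u) is ≥ 0 throughout, so the area is a single integral of |-12*u/pi + 6*sin(u)|.
∫[0,pi/2] (-12*u/pi + 6*sin(u)) du = 6 - 3*pi/2.

6 - 3*pi/2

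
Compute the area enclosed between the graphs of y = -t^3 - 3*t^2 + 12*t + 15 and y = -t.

128

Set the curves equal: -t^3 - 3*t^2 + 12*t + 15 = -t, so -t^3 - 3*t^2 + 13*t + 15 = 0, which factors as -(t - 3)*(t + 1)*(t + 5) = 0. The curves meet at t = -5, -1, 3.
On [-5, -1], y = -t is on top; that piece has area ∫[-5,-1] (-(-t^3 - 3*t^2 + 13*t + 15)) dt = 64.
On [-1, 3], y = -t^3 - 3*t^2 + 12*t + 15 is on top; that piece has area ∫[-1,3] (-t^3 - 3*t^2 + 13*t + 15) dt = 64.
Total enclosed area = 64 + 64 = 128.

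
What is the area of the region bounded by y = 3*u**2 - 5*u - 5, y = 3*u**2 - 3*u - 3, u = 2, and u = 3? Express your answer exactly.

7

On [2, 3], (3*u**2 - 5*u - 5) - (3*u**2 - 3*u - 3) = -2*u - 2 is ≤ 0 throughout, so the area is a single integral of |-2*u - 2|.
∫[2,3] (-2*u - 2) du = -7; the area of that piece is 7.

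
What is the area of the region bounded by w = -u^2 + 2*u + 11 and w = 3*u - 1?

Set the curves equal: -u^2 + 2*u + 11 = 3*u - 1, so -u^2 - u + 12 = 0, which factors as -(u - 3)*(u + 4) = 0. The curves meet at u = -4, 3.
On [-4, 3], w = -u^2 + 2*u + 11 is on top; that piece has area ∫[-4,3] (-u^2 - u + 12) du = 343/6.

343/6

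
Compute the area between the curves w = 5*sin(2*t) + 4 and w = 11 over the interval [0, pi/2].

-5 + 7*pi/2

On [0, pi/2], (5*sin(2*t) + 4) - (11) = 5*sin(2*t) - 7 is ≤ 0 throughout, so the area is a single integral of |5*sin(2*t) - 7|.
∫[0,pi/2] (5*sin(2*t) - 7) dt = 5 - 7*pi/2; the area of that piece is -5 + 7*pi/2.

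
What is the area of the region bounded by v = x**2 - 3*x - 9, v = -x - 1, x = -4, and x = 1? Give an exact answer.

98/3

The difference (x**2 - 3*x - 9) - (-x - 1) = x**2 - 2*x - 8 changes sign at x = -2 inside [-4, 1], so split the integral there.
∫[-4,-2] (x**2 - 2*x - 8) dx = 44/3.
∫[-2,1] (x**2 - 2*x - 8) dx = -18; the area of that piece is 18.
Total area = 44/3 + 18 = 98/3.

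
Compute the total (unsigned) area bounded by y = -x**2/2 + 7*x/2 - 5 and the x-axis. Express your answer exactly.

The curve meets the x-axis where -x**2/2 + 7*x/2 - 5 = 0, i.e. -(x - 5)*(x - 2)/2 = 0, at x = 2, 5.
On [2, 5] the curve lies above the axis; ∫[2,5] (-x**2/2 + 7*x/2 - 5) dx = 9/4, giving area 9/4.

9/4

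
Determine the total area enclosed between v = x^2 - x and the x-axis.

The curve meets the x-axis where x^2 - x = 0, i.e. x*(x - 1) = 0, at x = 0, 1.
On [0, 1] the curve lies below the axis; ∫[0,1] (x^2 - x) dx = -1/6, giving area 1/6.

1/6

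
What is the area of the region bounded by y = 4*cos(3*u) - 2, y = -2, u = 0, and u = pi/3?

8/3

The difference (4*cos(3*u) - 2) - (-2) = 4*cos(3*u) changes sign at u = pi/6 inside [0, pi/3], so split the integral there.
∫[0,pi/6] (4*cos(3*u)) du = 4/3.
∫[pi/6,pi/3] (4*cos(3*u)) du = -4/3; the area of that piece is 4/3.
Total area = 4/3 + 4/3 = 8/3.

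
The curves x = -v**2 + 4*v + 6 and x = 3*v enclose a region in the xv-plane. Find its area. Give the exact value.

Both boundary curves give x as a function of v, so integrate with respect to v. Setting them equal: -v**2 + v + 6 = 0, i.e. -(v - 3)*(v + 2) = 0, so they meet at v = -2, 3.
For v in [-2, 3], x = -v**2 + 4*v + 6 is on the right; area = ∫[-2,3] (-v**2 + v + 6) dv = 125/6.

125/6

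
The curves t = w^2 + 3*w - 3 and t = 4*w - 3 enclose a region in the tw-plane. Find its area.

1/6

Both boundary curves give t as a function of w, so integrate with respect to w. Setting them equal: w^2 - w = 0, i.e. w*(w - 1) = 0, so they meet at w = 0, 1.
For w in [0, 1], t = w^2 + 3*w - 3 is on the left; area = ∫[0,1] (-(w^2 - w)) dw = 1/6.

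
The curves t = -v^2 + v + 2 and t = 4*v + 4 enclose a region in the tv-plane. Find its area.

1/6

Both boundary curves give t as a function of v, so integrate with respect to v. Setting them equal: -v^2 - 3*v - 2 = 0, i.e. -(v + 1)*(v + 2) = 0, so they meet at v = -2, -1.
For v in [-2, -1], t = -v^2 + v + 2 is on the right; area = ∫[-2,-1] (-v^2 - 3*v - 2) dv = 1/6.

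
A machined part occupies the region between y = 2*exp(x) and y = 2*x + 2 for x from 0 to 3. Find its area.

-17 + 2*exp(3)

On [0, 3], (2*exp(x)) - (2*x + 2) = -2*x + 2*exp(x) - 2 is ≥ 0 throughout, so the area is a single integral of |-2*x + 2*exp(x) - 2|.
∫[0,3] (-2*x + 2*exp(x) - 2) dx = -17 + 2*exp(3).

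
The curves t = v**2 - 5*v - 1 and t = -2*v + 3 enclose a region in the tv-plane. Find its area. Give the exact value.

125/6

Both boundary curves give t as a function of v, so integrate with respect to v. Setting them equal: v**2 - 3*v - 4 = 0, i.e. (v - 4)*(v + 1) = 0, so they meet at v = -1, 4.
For v in [-1, 4], t = v**2 - 5*v - 1 is on the left; area = ∫[-1,4] (-(v**2 - 3*v - 4)) dv = 125/6.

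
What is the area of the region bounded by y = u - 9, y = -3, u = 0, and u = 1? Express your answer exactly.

On [0, 1], (u - 9) - (-3) = u - 6 is ≤ 0 throughout, so the area is a single integral of |u - 6|.
∫[0,1] (u - 6) du = -11/2; the area of that piece is 11/2.

11/2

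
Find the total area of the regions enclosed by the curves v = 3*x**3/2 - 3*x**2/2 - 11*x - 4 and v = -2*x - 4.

Set the curves equal: 3*x**3/2 - 3*x**2/2 - 11*x - 4 = -2*x - 4, so 3*x**3/2 - 3*x**2/2 - 9*x = 0, which factors as 3*x*(x - 3)*(x + 2)/2 = 0. The curves meet at x = -2, 0, 3.
On [-2, 0], v = 3*x**3/2 - 3*x**2/2 - 11*x - 4 is on top; that piece has area ∫[-2,0] (3*x**3/2 - 3*x**2/2 - 9*x) dx = 8.
On [0, 3], v = -2*x - 4 is on top; that piece has area ∫[0,3] (-(3*x**3/2 - 3*x**2/2 - 9*x)) dx = 189/8.
Total enclosed area = 8 + 189/8 = 253/8.

253/8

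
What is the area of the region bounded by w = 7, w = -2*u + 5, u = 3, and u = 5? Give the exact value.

On [3, 5], (7) - (-2*u + 5) = 2*u + 2 is ≥ 0 throughout, so the area is a single integral of |2*u + 2|.
∫[3,5] (2*u + 2) du = 20.

20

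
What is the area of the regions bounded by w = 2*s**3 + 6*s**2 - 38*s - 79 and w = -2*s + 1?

999/2

Set the curves equal: 2*s**3 + 6*s**2 - 38*s - 79 = -2*s + 1, so 2*s**3 + 6*s**2 - 36*s - 80 = 0, which factors as 2*(s - 4)*(s + 2)*(s + 5) = 0. The curves meet at s = -5, -2, 4.
On [-5, -2], w = 2*s**3 + 6*s**2 - 38*s - 79 is on top; that piece has area ∫[-5,-2] (2*s**3 + 6*s**2 - 36*s - 80) ds = 135/2.
On [-2, 4], w = -2*s + 1 is on top; that piece has area ∫[-2,4] (-(2*s**3 + 6*s**2 - 36*s - 80)) ds = 432.
Total enclosed area = 135/2 + 432 = 999/2.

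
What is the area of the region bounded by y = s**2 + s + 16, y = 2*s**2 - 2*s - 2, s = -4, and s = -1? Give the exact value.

The difference (s**2 + s + 16) - (2*s**2 - 2*s - 2) = -s**2 + 3*s + 18 changes sign at s = -3 inside [-4, -1], so split the integral there.
∫[-4,-3] (-s**2 + 3*s + 18) ds = -29/6; the area of that piece is 29/6.
∫[-3,-1] (-s**2 + 3*s + 18) ds = 46/3.
Total area = 29/6 + 46/3 = 121/6.

121/6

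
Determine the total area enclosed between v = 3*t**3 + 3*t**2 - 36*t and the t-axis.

The curve meets the t-axis where 3*t**3 + 3*t**2 - 36*t = 0, i.e. 3*t*(t - 3)*(t + 4) = 0, at t = -4, 0, 3.
On [-4, 0] the curve lies above the axis; ∫[-4,0] (3*t**3 + 3*t**2 - 36*t) dt = 160, giving area 160.
On [0, 3] the curve lies below the axis; ∫[0,3] (3*t**3 + 3*t**2 - 36*t) dt = -297/4, giving area 297/4.
Total area = 160 + 297/4 = 937/4.

937/4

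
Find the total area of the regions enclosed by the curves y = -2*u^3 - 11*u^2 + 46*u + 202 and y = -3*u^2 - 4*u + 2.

4019/3

Set the curves equal: -2*u^3 - 11*u^2 + 46*u + 202 = -3*u^2 - 4*u + 2, so -2*u^3 - 8*u^2 + 50*u + 200 = 0, which factors as -2*(u - 5)*(u + 4)*(u + 5) = 0. The curves meet at u = -5, -4, 5.
On [-5, -4], y = -3*u^2 - 4*u + 2 is on top; that piece has area ∫[-5,-4] (-(-2*u^3 - 8*u^2 + 50*u + 200)) du = 19/6.
On [-4, 5], y = -2*u^3 - 11*u^2 + 46*u + 202 is on top; that piece has area ∫[-4,5] (-2*u^3 - 8*u^2 + 50*u + 200) du = 2673/2.
Total enclosed area = 19/6 + 2673/2 = 4019/3.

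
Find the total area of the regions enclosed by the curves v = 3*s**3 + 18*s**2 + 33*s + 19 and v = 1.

Set the curves equal: 3*s**3 + 18*s**2 + 33*s + 19 = 1, so 3*s**3 + 18*s**2 + 33*s + 18 = 0, which factors as 3*(s + 1)*(s + 2)*(s + 3) = 0. The curves meet at s = -3, -2, -1.
On [-3, -2], v = 3*s**3 + 18*s**2 + 33*s + 19 is on top; that piece has area ∫[-3,-2] (3*s**3 + 18*s**2 + 33*s + 18) ds = 3/4.
On [-2, -1], v = 1 is on top; that piece has area ∫[-2,-1] (-(3*s**3 + 18*s**2 + 33*s + 18)) ds = 3/4.
Total enclosed area = 3/4 + 3/4 = 3/2.

3/2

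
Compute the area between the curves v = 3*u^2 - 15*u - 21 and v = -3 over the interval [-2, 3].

231/2

The difference (3*u^2 - 15*u - 21) - (-3) = 3*u^2 - 15*u - 18 changes sign at u = -1 inside [-2, 3], so split the integral there.
∫[-2,-1] (3*u^2 - 15*u - 18) du = 23/2.
∫[-1,3] (3*u^2 - 15*u - 18) du = -104; the area of that piece is 104.
Total area = 23/2 + 104 = 231/2.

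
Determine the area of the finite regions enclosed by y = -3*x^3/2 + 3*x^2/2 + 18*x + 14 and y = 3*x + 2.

443/4

Set the curves equal: -3*x^3/2 + 3*x^2/2 + 18*x + 14 = 3*x + 2, so -3*x^3/2 + 3*x^2/2 + 15*x + 12 = 0, which factors as -3*(x - 4)*(x + 1)*(x + 2)/2 = 0. The curves meet at x = -2, -1, 4.
On [-2, -1], y = 3*x + 2 is on top; that piece has area ∫[-2,-1] (-(-3*x^3/2 + 3*x^2/2 + 15*x + 12)) dx = 11/8.
On [-1, 4], y = -3*x^3/2 + 3*x^2/2 + 18*x + 14 is on top; that piece has area ∫[-1,4] (-3*x^3/2 + 3*x^2/2 + 15*x + 12) dx = 875/8.
Total enclosed area = 11/8 + 875/8 = 443/4.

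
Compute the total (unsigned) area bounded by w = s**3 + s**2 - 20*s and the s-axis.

2521/12

The curve meets the s-axis where s**3 + s**2 - 20*s = 0, i.e. s*(s - 4)*(s + 5) = 0, at s = -5, 0, 4.
On [-5, 0] the curve lies above the axis; ∫[-5,0] (s**3 + s**2 - 20*s) ds = 1625/12, giving area 1625/12.
On [0, 4] the curve lies below the axis; ∫[0,4] (s**3 + s**2 - 20*s) ds = -224/3, giving area 224/3.
Total area = 1625/12 + 224/3 = 2521/12.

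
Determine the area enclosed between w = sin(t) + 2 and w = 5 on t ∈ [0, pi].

On [0, pi], (sin(t) + 2) - (5) = sin(t) - 3 is ≤ 0 throughout, so the area is a single integral of |sin(t) - 3|.
∫[0,pi] (sin(t) - 3) dt = 2 - 3*pi; the area of that piece is -2 + 3*pi.

-2 + 3*pi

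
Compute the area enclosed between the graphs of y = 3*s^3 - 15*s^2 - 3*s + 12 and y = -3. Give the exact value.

148

Set the curves equal: 3*s^3 - 15*s^2 - 3*s + 12 = -3, so 3*s^3 - 15*s^2 - 3*s + 15 = 0, which factors as 3*(s - 5)*(s - 1)*(s + 1) = 0. The curves meet at s = -1, 1, 5.
On [-1, 1], y = 3*s^3 - 15*s^2 - 3*s + 12 is on top; that piece has area ∫[-1,1] (3*s^3 - 15*s^2 - 3*s + 15) ds = 20.
On [1, 5], y = -3 is on top; that piece has area ∫[1,5] (-(3*s^3 - 15*s^2 - 3*s + 15)) ds = 128.
Total enclosed area = 20 + 128 = 148.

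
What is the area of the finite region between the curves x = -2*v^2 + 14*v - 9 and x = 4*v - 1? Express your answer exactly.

9

Both boundary curves give x as a function of v, so integrate with respect to v. Setting them equal: -2*v^2 + 10*v - 8 = 0, i.e. -2*(v - 4)*(v - 1) = 0, so they meet at v = 1, 4.
For v in [1, 4], x = -2*v^2 + 14*v - 9 is on the right; area = ∫[1,4] (-2*v^2 + 10*v - 8) dv = 9.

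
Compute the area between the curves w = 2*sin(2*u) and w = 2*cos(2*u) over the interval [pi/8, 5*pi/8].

On [pi/8, 5*pi/8], (2*sin(2*u)) - (2*cos(2*u)) = 2*sin(2*u) - 2*cos(2*u) is ≥ 0 throughout, so the area is a single integral of |2*sin(2*u) - 2*cos(2*u)|.
∫[pi/8,5*pi/8] (2*sin(2*u) - 2*cos(2*u)) du = 2*sqrt(2).

2*sqrt(2)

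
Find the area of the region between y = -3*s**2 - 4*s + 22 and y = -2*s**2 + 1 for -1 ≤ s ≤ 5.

244/3

The difference (-3*s**2 - 4*s + 22) - (-2*s**2 + 1) = -s**2 - 4*s + 21 changes sign at s = 3 inside [-1, 5], so split the integral there.
∫[-1,3] (-s**2 - 4*s + 21) ds = 176/3.
∫[3,5] (-s**2 - 4*s + 21) ds = -68/3; the area of that piece is 68/3.
Total area = 176/3 + 68/3 = 244/3.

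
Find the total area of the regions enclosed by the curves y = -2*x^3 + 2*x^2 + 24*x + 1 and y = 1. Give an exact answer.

Set the curves equal: -2*x^3 + 2*x^2 + 24*x + 1 = 1, so -2*x^3 + 2*x^2 + 24*x = 0, which factors as -2*x*(x - 4)*(x + 3) = 0. The curves meet at x = -3, 0, 4.
On [-3, 0], y = 1 is on top; that piece has area ∫[-3,0] (-(-2*x^3 + 2*x^2 + 24*x)) dx = 99/2.
On [0, 4], y = -2*x^3 + 2*x^2 + 24*x + 1 is on top; that piece has area ∫[0,4] (-2*x^3 + 2*x^2 + 24*x) dx = 320/3.
Total enclosed area = 99/2 + 320/3 = 937/6.

937/6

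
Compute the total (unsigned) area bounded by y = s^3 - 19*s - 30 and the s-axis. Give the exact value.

517/2

The curve meets the s-axis where s^3 - 19*s - 30 = 0, i.e. (s - 5)*(s + 2)*(s + 3) = 0, at s = -3, -2, 5.
On [-3, -2] the curve lies above the axis; ∫[-3,-2] (s^3 - 19*s - 30) ds = 5/4, giving area 5/4.
On [-2, 5] the curve lies below the axis; ∫[-2,5] (s^3 - 19*s - 30) ds = -1029/4, giving area 1029/4.
Total area = 5/4 + 1029/4 = 517/2.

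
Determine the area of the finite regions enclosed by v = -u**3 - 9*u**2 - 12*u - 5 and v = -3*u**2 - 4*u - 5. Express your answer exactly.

8

Set the curves equal: -u**3 - 9*u**2 - 12*u - 5 = -3*u**2 - 4*u - 5, so -u**3 - 6*u**2 - 8*u = 0, which factors as -u*(u + 2)*(u + 4) = 0. The curves meet at u = -4, -2, 0.
On [-4, -2], v = -3*u**2 - 4*u - 5 is on top; that piece has area ∫[-4,-2] (-(-u**3 - 6*u**2 - 8*u)) du = 4.
On [-2, 0], v = -u**3 - 9*u**2 - 12*u - 5 is on top; that piece has area ∫[-2,0] (-u**3 - 6*u**2 - 8*u) du = 4.
Total enclosed area = 4 + 4 = 8.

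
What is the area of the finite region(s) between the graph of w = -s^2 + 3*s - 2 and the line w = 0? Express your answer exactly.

The curve meets the s-axis where -s^2 + 3*s - 2 = 0, i.e. -(s - 2)*(s - 1) = 0, at s = 1, 2.
On [1, 2] the curve lies above the axis; ∫[1,2] (-s^2 + 3*s - 2) ds = 1/6, giving area 1/6.

1/6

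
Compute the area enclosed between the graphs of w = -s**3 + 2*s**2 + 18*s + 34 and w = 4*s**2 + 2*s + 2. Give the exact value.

568/3

Set the curves equal: -s**3 + 2*s**2 + 18*s + 34 = 4*s**2 + 2*s + 2, so -s**3 - 2*s**2 + 16*s + 32 = 0, which factors as -(s - 4)*(s + 2)*(s + 4) = 0. The curves meet at s = -4, -2, 4.
On [-4, -2], w = 4*s**2 + 2*s + 2 is on top; that piece has area ∫[-4,-2] (-(-s**3 - 2*s**2 + 16*s + 32)) ds = 28/3.
On [-2, 4], w = -s**3 + 2*s**2 + 18*s + 34 is on top; that piece has area ∫[-2,4] (-s**3 - 2*s**2 + 16*s + 32) ds = 180.
Total enclosed area = 28/3 + 180 = 568/3.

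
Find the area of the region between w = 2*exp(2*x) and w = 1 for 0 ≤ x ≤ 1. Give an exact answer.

-2 + exp(2)

On [0, 1], (2*exp(2*x)) - (1) = 2*exp(2*x) - 1 is ≥ 0 throughout, so the area is a single integral of |2*exp(2*x) - 1|.
∫[0,1] (2*exp(2*x) - 1) dx = -2 + exp(2).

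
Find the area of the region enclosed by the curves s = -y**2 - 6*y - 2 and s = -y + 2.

Both boundary curves give s as a function of y, so integrate with respect to y. Setting them equal: -y**2 - 5*y - 4 = 0, i.e. -(y + 1)*(y + 4) = 0, so they meet at y = -4, -1.
For y in [-4, -1], s = -y**2 - 6*y - 2 is on the right; area = ∫[-4,-1] (-y**2 - 5*y - 4) dy = 9/2.

9/2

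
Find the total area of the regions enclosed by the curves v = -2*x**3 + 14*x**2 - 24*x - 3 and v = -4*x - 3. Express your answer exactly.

253/6

Set the curves equal: -2*x**3 + 14*x**2 - 24*x - 3 = -4*x - 3, so -2*x**3 + 14*x**2 - 20*x = 0, which factors as -2*x*(x - 5)*(x - 2) = 0. The curves meet at x = 0, 2, 5.
On [0, 2], v = -4*x - 3 is on top; that piece has area ∫[0,2] (-(-2*x**3 + 14*x**2 - 20*x)) dx = 32/3.
On [2, 5], v = -2*x**3 + 14*x**2 - 24*x - 3 is on top; that piece has area ∫[2,5] (-2*x**3 + 14*x**2 - 20*x) dx = 63/2.
Total enclosed area = 32/3 + 63/2 = 253/6.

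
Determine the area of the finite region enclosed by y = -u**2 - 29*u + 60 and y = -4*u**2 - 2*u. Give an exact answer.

Set the curves equal: -u**2 - 29*u + 60 = -4*u**2 - 2*u, so 3*u**2 - 27*u + 60 = 0, which factors as 3*(u - 5)*(u - 4) = 0. The curves meet at u = 4, 5.
On [4, 5], y = -4*u**2 - 2*u is on top; that piece has area ∫[4,5] (-(3*u**2 - 27*u + 60)) du = 1/2.

1/2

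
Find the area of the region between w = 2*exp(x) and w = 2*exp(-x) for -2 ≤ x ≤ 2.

-8 + 4*exp(-2) + 4*exp(2)

The difference (2*exp(x)) - (2*exp(-x)) = 2*exp(x) - 2*exp(-x) changes sign at x = 0 inside [-2, 2], so split the integral there.
∫[-2,0] (2*exp(x) - 2*exp(-x)) dx = -2*exp(2) - 2*exp(-2) + 4; the area of that piece is -4 + 2*exp(-2) + 2*exp(2).
∫[0,2] (2*exp(x) - 2*exp(-x)) dx = -4 + 2*exp(-2) + 2*exp(2).
Total area = (-4 + 2*exp(-2) + 2*exp(2)) + (-4 + 2*exp(-2) + 2*exp(2)) = -8 + 4*exp(-2) + 4*exp(2).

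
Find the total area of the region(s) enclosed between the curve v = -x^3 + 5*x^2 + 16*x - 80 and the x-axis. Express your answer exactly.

5137/12

The curve meets the x-axis where -x^3 + 5*x^2 + 16*x - 80 = 0, i.e. -(x - 5)*(x - 4)*(x + 4) = 0, at x = -4, 4, 5.
On [-4, 4] the curve lies below the axis; ∫[-4,4] (-x^3 + 5*x^2 + 16*x - 80) dx = -1280/3, giving area 1280/3.
On [4, 5] the curve lies above the axis; ∫[4,5] (-x^3 + 5*x^2 + 16*x - 80) dx = 17/12, giving area 17/12.
Total area = 1280/3 + 17/12 = 5137/12.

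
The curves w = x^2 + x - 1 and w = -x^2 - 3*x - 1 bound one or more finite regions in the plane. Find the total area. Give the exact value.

8/3

Set the curves equal: x^2 + x - 1 = -x^2 - 3*x - 1, so 2*x^2 + 4*x = 0, which factors as 2*x*(x + 2) = 0. The curves meet at x = -2, 0.
On [-2, 0], w = -x^2 - 3*x - 1 is on top; that piece has area ∫[-2,0] (-(2*x^2 + 4*x)) dx = 8/3.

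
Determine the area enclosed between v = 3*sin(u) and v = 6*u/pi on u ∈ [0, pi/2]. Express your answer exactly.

On [0, pi/2], (3*sin(u)) - (6*u/pi) = -6*u/pi + 3*sin(u) is ≥ 0 throughout, so the area is a single integral of |-6*u/pi + 3*sin(u)|.
∫[0,pi/2] (-6*u/pi + 3*sin(u)) du = 3 - 3*pi/4.

3 - 3*pi/4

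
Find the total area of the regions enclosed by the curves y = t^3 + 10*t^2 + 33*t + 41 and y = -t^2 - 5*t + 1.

37/12

Set the curves equal: t^3 + 10*t^2 + 33*t + 41 = -t^2 - 5*t + 1, so t^3 + 11*t^2 + 38*t + 40 = 0, which factors as (t + 2)*(t + 4)*(t + 5) = 0. The curves meet at t = -5, -4, -2.
On [-5, -4], y = t^3 + 10*t^2 + 33*t + 41 is on top; that piece has area ∫[-5,-4] (t^3 + 11*t^2 + 38*t + 40) dt = 5/12.
On [-4, -2], y = -t^2 - 5*t + 1 is on top; that piece has area ∫[-4,-2] (-(t^3 + 11*t^2 + 38*t + 40)) dt = 8/3.
Total enclosed area = 5/12 + 8/3 = 37/12.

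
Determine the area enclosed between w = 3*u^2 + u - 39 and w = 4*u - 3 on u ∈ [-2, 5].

347/2

The difference (3*u^2 + u - 39) - (4*u - 3) = 3*u^2 - 3*u - 36 changes sign at u = 4 inside [-2, 5], so split the integral there.
∫[-2,4] (3*u^2 - 3*u - 36) du = -162; the area of that piece is 162.
∫[4,5] (3*u^2 - 3*u - 36) du = 23/2.
Total area = 162 + 23/2 = 347/2.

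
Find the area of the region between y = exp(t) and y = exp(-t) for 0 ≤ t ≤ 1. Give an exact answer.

On [0, 1], (exp(t)) - (exp(-t)) = exp(t) - exp(-t) is ≥ 0 throughout, so the area is a single integral of |exp(t) - exp(-t)|.
∫[0,1] (exp(t) - exp(-t)) dt = -2 + exp(-1) + exp(1).

-2 + exp(-1) + exp(1)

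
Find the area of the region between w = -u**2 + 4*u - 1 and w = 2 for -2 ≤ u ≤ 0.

50/3

On [-2, 0], (-u**2 + 4*u - 1) - (2) = -u**2 + 4*u - 3 is ≤ 0 throughout, so the area is a single integral of |-u**2 + 4*u - 3|.
∫[-2,0] (-u**2 + 4*u - 3) du = -50/3; the area of that piece is 50/3.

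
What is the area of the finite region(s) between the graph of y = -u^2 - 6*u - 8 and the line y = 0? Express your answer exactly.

The curve meets the u-axis where -u^2 - 6*u - 8 = 0, i.e. -(u + 2)*(u + 4) = 0, at u = -4, -2.
On [-4, -2] the curve lies above the axis; ∫[-4,-2] (-u^2 - 6*u - 8) du = 4/3, giving area 4/3.

4/3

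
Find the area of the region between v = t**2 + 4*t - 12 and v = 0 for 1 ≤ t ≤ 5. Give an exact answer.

The difference (t**2 + 4*t - 12) - (0) = t**2 + 4*t - 12 changes sign at t = 2 inside [1, 5], so split the integral there.
∫[1,2] (t**2 + 4*t - 12) dt = -11/3; the area of that piece is 11/3.
∫[2,5] (t**2 + 4*t - 12) dt = 45.
Total area = 11/3 + 45 = 146/3.

146/3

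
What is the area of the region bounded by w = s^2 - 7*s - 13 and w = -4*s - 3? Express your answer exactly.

Set the curves equal: s^2 - 7*s - 13 = -4*s - 3, so s^2 - 3*s - 10 = 0, which factors as (s - 5)*(s + 2) = 0. The curves meet at s = -2, 5.
On [-2, 5], w = -4*s - 3 is on top; that piece has area ∫[-2,5] (-(s^2 - 3*s - 10)) ds = 343/6.

343/6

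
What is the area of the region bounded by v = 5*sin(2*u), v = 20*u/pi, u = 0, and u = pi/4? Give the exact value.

5/2 - 5*pi/8

On [0, pi/4], (5*sin(2*u)) - (20*u/pi) = -20*u/pi + 5*sin(2*u) is ≥ 0 throughout, so the area is a single integral of |-20*u/pi + 5*sin(2*u)|.
∫[0,pi/4] (-20*u/pi + 5*sin(2*u)) du = 5/2 - 5*pi/8.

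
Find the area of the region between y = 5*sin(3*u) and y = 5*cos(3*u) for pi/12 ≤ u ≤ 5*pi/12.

On [pi/12, 5*pi/12], (5*sin(3*u)) - (5*cos(3*u)) = 5*sin(3*u) - 5*cos(3*u) is ≥ 0 throughout, so the area is a single integral of |5*sin(3*u) - 5*cos(3*u)|.
∫[pi/12,5*pi/12] (5*sin(3*u) - 5*cos(3*u)) du = 10*sqrt(2)/3.

10*sqrt(2)/3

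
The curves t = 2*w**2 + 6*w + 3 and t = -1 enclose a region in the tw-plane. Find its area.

1/3

Both boundary curves give t as a function of w, so integrate with respect to w. Setting them equal: 2*w**2 + 6*w + 4 = 0, i.e. 2*(w + 1)*(w + 2) = 0, so they meet at w = -2, -1.
For w in [-2, -1], t = 2*w**2 + 6*w + 3 is on the left; area = ∫[-2,-1] (-(2*w**2 + 6*w + 4)) dw = 1/3.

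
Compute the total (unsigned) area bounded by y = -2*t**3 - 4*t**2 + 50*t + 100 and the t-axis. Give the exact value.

2459/3

The curve meets the t-axis where -2*t**3 - 4*t**2 + 50*t + 100 = 0, i.e. -2*(t - 5)*(t + 2)*(t + 5) = 0, at t = -5, -2, 5.
On [-5, -2] the curve lies below the axis; ∫[-5,-2] (-2*t**3 - 4*t**2 + 50*t + 100) dt = -153/2, giving area 153/2.
On [-2, 5] the curve lies above the axis; ∫[-2,5] (-2*t**3 - 4*t**2 + 50*t + 100) dt = 4459/6, giving area 4459/6.
Total area = 153/2 + 4459/6 = 2459/3.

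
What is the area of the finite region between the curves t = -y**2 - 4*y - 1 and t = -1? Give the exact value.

32/3

Both boundary curves give t as a function of y, so integrate with respect to y. Setting them equal: -y**2 - 4*y = 0, i.e. -y*(y + 4) = 0, so they meet at y = -4, 0.
For y in [-4, 0], t = -y**2 - 4*y - 1 is on the right; area = ∫[-4,0] (-y**2 - 4*y) dy = 32/3.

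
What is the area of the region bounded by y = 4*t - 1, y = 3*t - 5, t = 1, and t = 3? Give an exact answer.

On [1, 3], (4*t - 1) - (3*t - 5) = t + 4 is ≥ 0 throughout, so the area is a single integral of |t + 4|.
∫[1,3] (t + 4) dt = 12.

12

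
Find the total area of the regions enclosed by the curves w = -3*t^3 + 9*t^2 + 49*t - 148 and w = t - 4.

Set the curves equal: -3*t^3 + 9*t^2 + 49*t - 148 = t - 4, so -3*t^3 + 9*t^2 + 48*t - 144 = 0, which factors as -3*(t - 4)*(t - 3)*(t + 4) = 0. The curves meet at t = -4, 3, 4.
On [-4, 3], w = t - 4 is on top; that piece has area ∫[-4,3] (-(-3*t^3 + 9*t^2 + 48*t - 144)) dt = 3087/4.
On [3, 4], w = -3*t^3 + 9*t^2 + 49*t - 148 is on top; that piece has area ∫[3,4] (-3*t^3 + 9*t^2 + 48*t - 144) dt = 15/4.
Total enclosed area = 3087/4 + 15/4 = 1551/2.

1551/2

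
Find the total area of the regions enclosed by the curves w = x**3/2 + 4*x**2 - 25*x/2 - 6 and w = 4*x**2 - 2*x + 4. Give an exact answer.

Set the curves equal: x**3/2 + 4*x**2 - 25*x/2 - 6 = 4*x**2 - 2*x + 4, so x**3/2 - 21*x/2 - 10 = 0, which factors as (x - 5)*(x + 1)*(x + 4)/2 = 0. The curves meet at x = -4, -1, 5.
On [-4, -1], w = x**3/2 + 4*x**2 - 25*x/2 - 6 is on top; that piece has area ∫[-4,-1] (x**3/2 - 21*x/2 - 10) dx = 135/8.
On [-1, 5], w = 4*x**2 - 2*x + 4 is on top; that piece has area ∫[-1,5] (-(x**3/2 - 21*x/2 - 10)) dx = 108.
Total enclosed area = 135/8 + 108 = 999/8.

999/8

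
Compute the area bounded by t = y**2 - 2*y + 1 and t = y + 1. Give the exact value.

Both boundary curves give t as a function of y, so integrate with respect to y. Setting them equal: y**2 - 3*y = 0, i.e. y*(y - 3) = 0, so they meet at y = 0, 3.
For y in [0, 3], t = y**2 - 2*y + 1 is on the left; area = ∫[0,3] (-(y**2 - 3*y)) dy = 9/2.

9/2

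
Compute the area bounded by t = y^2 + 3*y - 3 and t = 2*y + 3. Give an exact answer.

125/6

Both boundary curves give t as a function of y, so integrate with respect to y. Setting them equal: y^2 + y - 6 = 0, i.e. (y - 2)*(y + 3) = 0, so they meet at y = -3, 2.
For y in [-3, 2], t = y^2 + 3*y - 3 is on the left; area = ∫[-3,2] (-(y^2 + y - 6)) dy = 125/6.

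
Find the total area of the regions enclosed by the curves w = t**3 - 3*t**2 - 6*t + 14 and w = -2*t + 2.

131/4

Set the curves equal: t**3 - 3*t**2 - 6*t + 14 = -2*t + 2, so t**3 - 3*t**2 - 4*t + 12 = 0, which factors as (t - 3)*(t - 2)*(t + 2) = 0. The curves meet at t = -2, 2, 3.
On [-2, 2], w = t**3 - 3*t**2 - 6*t + 14 is on top; that piece has area ∫[-2,2] (t**3 - 3*t**2 - 4*t + 12) dt = 32.
On [2, 3], w = -2*t + 2 is on top; that piece has area ∫[2,3] (-(t**3 - 3*t**2 - 4*t + 12)) dt = 3/4.
Total enclosed area = 32 + 3/4 = 131/4.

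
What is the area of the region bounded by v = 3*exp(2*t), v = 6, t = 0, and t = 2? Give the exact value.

-33/2 + 6*log(2) + 3*exp(4)/2

The difference (3*exp(2*t)) - (6) = 3*exp(2*t) - 6 changes sign at t = log(2)/2 inside [0, 2], so split the integral there.
∫[0,log(2)/2] (3*exp(2*t) - 6) dt = 3/2 - log(8); the area of that piece is -3/2 + log(8).
∫[log(2)/2,2] (3*exp(2*t) - 6) dt = -15 + 3*log(2) + 3*exp(4)/2.
Total area = (-3/2 + log(8)) + (-15 + 3*log(2) + 3*exp(4)/2) = -33/2 + 6*log(2) + 3*exp(4)/2.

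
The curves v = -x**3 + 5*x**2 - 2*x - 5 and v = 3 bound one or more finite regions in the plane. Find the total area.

253/12

Set the curves equal: -x**3 + 5*x**2 - 2*x - 5 = 3, so -x**3 + 5*x**2 - 2*x - 8 = 0, which factors as -(x - 4)*(x - 2)*(x + 1) = 0. The curves meet at x = -1, 2, 4.
On [-1, 2], v = 3 is on top; that piece has area ∫[-1,2] (-(-x**3 + 5*x**2 - 2*x - 8)) dx = 63/4.
On [2, 4], v = -x**3 + 5*x**2 - 2*x - 5 is on top; that piece has area ∫[2,4] (-x**3 + 5*x**2 - 2*x - 8) dx = 16/3.
Total enclosed area = 63/4 + 16/3 = 253/12.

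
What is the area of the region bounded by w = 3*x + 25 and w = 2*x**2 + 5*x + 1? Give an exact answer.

343/3

Set the curves equal: 3*x + 25 = 2*x**2 + 5*x + 1, so -2*x**2 - 2*x + 24 = 0, which factors as -2*(x - 3)*(x + 4) = 0. The curves meet at x = -4, 3.
On [-4, 3], w = 3*x + 25 is on top; that piece has area ∫[-4,3] (-2*x**2 - 2*x + 24) dx = 343/3.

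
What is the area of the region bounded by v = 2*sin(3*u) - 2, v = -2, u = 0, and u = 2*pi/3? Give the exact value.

8/3

The difference (2*sin(3*u) - 2) - (-2) = 2*sin(3*u) changes sign at u = pi/3 inside [0, 2*pi/3], so split the integral there.
∫[0,pi/3] (2*sin(3*u)) du = 4/3.
∫[pi/3,2*pi/3] (2*sin(3*u)) du = -4/3; the area of that piece is 4/3.
Total area = 4/3 + 4/3 = 8/3.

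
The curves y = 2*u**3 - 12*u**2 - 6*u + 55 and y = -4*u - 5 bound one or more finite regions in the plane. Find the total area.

Set the curves equal: 2*u**3 - 12*u**2 - 6*u + 55 = -4*u - 5, so 2*u**3 - 12*u**2 - 2*u + 60 = 0, which factors as 2*(u - 5)*(u - 3)*(u + 2) = 0. The curves meet at u = -2, 3, 5.
On [-2, 3], y = 2*u**3 - 12*u**2 - 6*u + 55 is on top; that piece has area ∫[-2,3] (2*u**3 - 12*u**2 - 2*u + 60) du = 375/2.
On [3, 5], y = -4*u - 5 is on top; that piece has area ∫[3,5] (-(2*u**3 - 12*u**2 - 2*u + 60)) du = 16.
Total enclosed area = 375/2 + 16 = 407/2.

407/2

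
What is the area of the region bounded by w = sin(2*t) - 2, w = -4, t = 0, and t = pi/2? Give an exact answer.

On [0, pi/2], (sin(2*t) - 2) - (-4) = sin(2*t) + 2 is ≥ 0 throughout, so the area is a single integral of |sin(2*t) + 2|.
∫[0,pi/2] (sin(2*t) + 2) dt = 1 + pi.

1 + pi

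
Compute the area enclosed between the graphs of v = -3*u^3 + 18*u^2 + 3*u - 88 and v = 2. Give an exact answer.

Set the curves equal: -3*u^3 + 18*u^2 + 3*u - 88 = 2, so -3*u^3 + 18*u^2 + 3*u - 90 = 0, which factors as -3*(u - 5)*(u - 3)*(u + 2) = 0. The curves meet at u = -2, 3, 5.
On [-2, 3], v = 2 is on top; that piece has area ∫[-2,3] (-(-3*u^3 + 18*u^2 + 3*u - 90)) du = 1125/4.
On [3, 5], v = -3*u^3 + 18*u^2 + 3*u - 88 is on top; that piece has area ∫[3,5] (-3*u^3 + 18*u^2 + 3*u - 90) du = 24.
Total enclosed area = 1125/4 + 24 = 1221/4.

1221/4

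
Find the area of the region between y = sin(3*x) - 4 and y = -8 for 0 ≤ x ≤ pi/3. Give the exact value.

On [0, pi/3], (sin(3*x) - 4) - (-8) = sin(3*x) + 4 is ≥ 0 throughout, so the area is a single integral of |sin(3*x) + 4|.
∫[0,pi/3] (sin(3*x) + 4) dx = 2/3 + 4*pi/3.

2/3 + 4*pi/3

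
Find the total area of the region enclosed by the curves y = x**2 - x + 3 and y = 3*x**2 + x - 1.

Set the curves equal: x**2 - x + 3 = 3*x**2 + x - 1, so -2*x**2 - 2*x + 4 = 0, which factors as -2*(x - 1)*(x + 2) = 0. The curves meet at x = -2, 1.
On [-2, 1], y = x**2 - x + 3 is on top; that piece has area ∫[-2,1] (-2*x**2 - 2*x + 4) dx = 9.

9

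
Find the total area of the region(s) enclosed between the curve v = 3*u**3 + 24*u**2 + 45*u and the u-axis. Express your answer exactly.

The curve meets the u-axis where 3*u**3 + 24*u**2 + 45*u = 0, i.e. 3*u*(u + 3)*(u + 5) = 0, at u = -5, -3, 0.
On [-5, -3] the curve lies above the axis; ∫[-5,-3] (3*u**3 + 24*u**2 + 45*u) du = 16, giving area 16.
On [-3, 0] the curve lies below the axis; ∫[-3,0] (3*u**3 + 24*u**2 + 45*u) du = -189/4, giving area 189/4.
Total area = 16 + 189/4 = 253/4.

253/4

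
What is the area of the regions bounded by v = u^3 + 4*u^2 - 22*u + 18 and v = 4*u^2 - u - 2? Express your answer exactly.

999/4

Set the curves equal: u^3 + 4*u^2 - 22*u + 18 = 4*u^2 - u - 2, so u^3 - 21*u + 20 = 0, which factors as (u - 4)*(u - 1)*(u + 5) = 0. The curves meet at u = -5, 1, 4.
On [-5, 1], v = u^3 + 4*u^2 - 22*u + 18 is on top; that piece has area ∫[-5,1] (u^3 - 21*u + 20) du = 216.
On [1, 4], v = 4*u^2 - u - 2 is on top; that piece has area ∫[1,4] (-(u^3 - 21*u + 20)) du = 135/4.
Total enclosed area = 216 + 135/4 = 999/4.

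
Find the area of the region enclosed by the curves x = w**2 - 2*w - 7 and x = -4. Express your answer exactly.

Both boundary curves give x as a function of w, so integrate with respect to w. Setting them equal: w**2 - 2*w - 3 = 0, i.e. (w - 3)*(w + 1) = 0, so they meet at w = -1, 3.
For w in [-1, 3], x = w**2 - 2*w - 7 is on the left; area = ∫[-1,3] (-(w**2 - 2*w - 3)) dw = 32/3.

32/3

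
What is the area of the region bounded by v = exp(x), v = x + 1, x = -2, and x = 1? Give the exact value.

On [-2, 1], (exp(x)) - (x + 1) = -x + exp(x) - 1 is ≥ 0 throughout, so the area is a single integral of |-x + exp(x) - 1|.
∫[-2,1] (-x + exp(x) - 1) dx = -3/2 - exp(-2) + exp(1).

-3/2 - exp(-2) + exp(1)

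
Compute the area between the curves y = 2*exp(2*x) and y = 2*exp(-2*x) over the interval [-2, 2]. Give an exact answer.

-4 + 2*exp(-4) + 2*exp(4)

The difference (2*exp(2*x)) - (2*exp(-2*x)) = 2*exp(2*x) - 2*exp(-2*x) changes sign at x = 0 inside [-2, 2], so split the integral there.
∫[-2,0] (2*exp(2*x) - 2*exp(-2*x)) dx = -exp(4) - exp(-4) + 2; the area of that piece is -2 + exp(-4) + exp(4).
∫[0,2] (2*exp(2*x) - 2*exp(-2*x)) dx = -2 + exp(-4) + exp(4).
Total area = (-2 + exp(-4) + exp(4)) + (-2 + exp(-4) + exp(4)) = -4 + 2*exp(-4) + 2*exp(4).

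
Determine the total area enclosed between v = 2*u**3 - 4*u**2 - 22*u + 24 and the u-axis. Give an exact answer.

937/6

The curve meets the u-axis where 2*u**3 - 4*u**2 - 22*u + 24 = 0, i.e. 2*(u - 4)*(u - 1)*(u + 3) = 0, at u = -3, 1, 4.
On [-3, 1] the curve lies above the axis; ∫[-3,1] (2*u**3 - 4*u**2 - 22*u + 24) du = 320/3, giving area 320/3.
On [1, 4] the curve lies below the axis; ∫[1,4] (2*u**3 - 4*u**2 - 22*u + 24) du = -99/2, giving area 99/2.
Total area = 320/3 + 99/2 = 937/6.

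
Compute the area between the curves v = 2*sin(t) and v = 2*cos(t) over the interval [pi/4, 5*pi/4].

On [pi/4, 5*pi/4], (2*sin(t)) - (2*cos(t)) = 2*sin(t) - 2*cos(t) is ≥ 0 throughout, so the area is a single integral of |2*sin(t) - 2*cos(t)|.
∫[pi/4,5*pi/4] (2*sin(t) - 2*cos(t)) dt = 4*sqrt(2).

4*sqrt(2)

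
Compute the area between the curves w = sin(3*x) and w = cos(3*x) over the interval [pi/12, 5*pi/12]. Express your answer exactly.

2*sqrt(2)/3

On [pi/12, 5*pi/12], (sin(3*x)) - (cos(3*x)) = sin(3*x) - cos(3*x) is ≥ 0 throughout, so the area is a single integral of |sin(3*x) - cos(3*x)|.
∫[pi/12,5*pi/12] (sin(3*x) - cos(3*x)) dx = 2*sqrt(2)/3.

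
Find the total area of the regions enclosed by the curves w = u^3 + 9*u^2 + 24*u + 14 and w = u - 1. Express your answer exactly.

8

Set the curves equal: u^3 + 9*u^2 + 24*u + 14 = u - 1, so u^3 + 9*u^2 + 23*u + 15 = 0, which factors as (u + 1)*(u + 3)*(u + 5) = 0. The curves meet at u = -5, -3, -1.
On [-5, -3], w = u^3 + 9*u^2 + 24*u + 14 is on top; that piece has area ∫[-5,-3] (u^3 + 9*u^2 + 23*u + 15) du = 4.
On [-3, -1], w = u - 1 is on top; that piece has area ∫[-3,-1] (-(u^3 + 9*u^2 + 23*u + 15)) du = 4.
Total enclosed area = 4 + 4 = 8.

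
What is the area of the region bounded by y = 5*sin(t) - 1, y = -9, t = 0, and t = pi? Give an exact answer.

10 + 8*pi

On [0, pi], (5*sin(t) - 1) - (-9) = 5*sin(t) + 8 is ≥ 0 throughout, so the area is a single integral of |5*sin(t) + 8|.
∫[0,pi] (5*sin(t) + 8) dt = 10 + 8*pi.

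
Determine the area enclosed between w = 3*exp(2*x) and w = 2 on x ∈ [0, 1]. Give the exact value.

-7/2 + 3*exp(2)/2

On [0, 1], (3*exp(2*x)) - (2) = 3*exp(2*x) - 2 is ≥ 0 throughout, so the area is a single integral of |3*exp(2*x) - 2|.
∫[0,1] (3*exp(2*x) - 2) dx = -7/2 + 3*exp(2)/2.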